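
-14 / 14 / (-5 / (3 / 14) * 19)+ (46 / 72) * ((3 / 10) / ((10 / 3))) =3179 / 53200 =0.06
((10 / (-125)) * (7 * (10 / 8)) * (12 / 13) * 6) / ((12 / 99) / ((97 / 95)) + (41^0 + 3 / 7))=-2823282 / 1126775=-2.51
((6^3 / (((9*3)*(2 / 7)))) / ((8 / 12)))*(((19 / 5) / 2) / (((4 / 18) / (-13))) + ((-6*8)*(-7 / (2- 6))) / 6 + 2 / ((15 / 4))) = -52339 / 10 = -5233.90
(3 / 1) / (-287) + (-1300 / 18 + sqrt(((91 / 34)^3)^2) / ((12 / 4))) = -6684397777 / 101522232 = -65.84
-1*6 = -6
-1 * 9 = -9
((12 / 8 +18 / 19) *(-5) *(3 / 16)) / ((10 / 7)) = -1953 / 1216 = -1.61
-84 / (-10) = 42 / 5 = 8.40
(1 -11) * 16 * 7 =-1120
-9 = -9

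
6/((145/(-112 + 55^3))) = 997578/145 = 6879.85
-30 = -30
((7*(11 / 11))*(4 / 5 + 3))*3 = 399 / 5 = 79.80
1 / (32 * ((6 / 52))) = 0.27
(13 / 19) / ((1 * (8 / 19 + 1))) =13 / 27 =0.48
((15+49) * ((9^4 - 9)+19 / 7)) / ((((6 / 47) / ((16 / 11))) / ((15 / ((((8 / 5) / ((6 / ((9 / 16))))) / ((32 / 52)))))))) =883302809600 / 3003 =294140129.74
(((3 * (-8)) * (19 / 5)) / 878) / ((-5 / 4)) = 912 / 10975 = 0.08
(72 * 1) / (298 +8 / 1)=4 / 17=0.24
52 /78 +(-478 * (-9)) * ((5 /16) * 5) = 161341 /24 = 6722.54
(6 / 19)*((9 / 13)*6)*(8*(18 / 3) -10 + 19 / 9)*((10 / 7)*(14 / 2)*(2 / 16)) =855 / 13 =65.77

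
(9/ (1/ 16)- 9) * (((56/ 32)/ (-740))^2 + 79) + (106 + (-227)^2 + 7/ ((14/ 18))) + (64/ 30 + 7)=327603938177/ 5256960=62318.13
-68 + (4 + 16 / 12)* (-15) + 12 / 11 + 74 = -802 / 11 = -72.91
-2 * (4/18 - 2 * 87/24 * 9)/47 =2341/846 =2.77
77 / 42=11 / 6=1.83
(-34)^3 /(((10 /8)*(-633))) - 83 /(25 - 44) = 3249799 /60135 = 54.04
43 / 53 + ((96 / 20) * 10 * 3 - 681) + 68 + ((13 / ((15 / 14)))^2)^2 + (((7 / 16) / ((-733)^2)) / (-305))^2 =15645605294381387917849252013 / 737830221125478850080000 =21204.89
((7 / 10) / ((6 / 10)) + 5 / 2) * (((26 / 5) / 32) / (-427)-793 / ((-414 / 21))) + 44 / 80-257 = -108.96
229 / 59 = 3.88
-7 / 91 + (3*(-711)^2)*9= 177437870 / 13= 13649066.92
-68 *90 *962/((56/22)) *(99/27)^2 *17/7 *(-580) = 2146243356400/49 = 43800884824.49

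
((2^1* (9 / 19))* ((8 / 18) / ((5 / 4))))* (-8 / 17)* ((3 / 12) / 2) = -32 / 1615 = -0.02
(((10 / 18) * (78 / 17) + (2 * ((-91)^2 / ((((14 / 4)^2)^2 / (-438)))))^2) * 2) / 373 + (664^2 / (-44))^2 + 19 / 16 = 9986547288443908757 / 88425295728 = 112937674.75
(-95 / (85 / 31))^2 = 346921 / 289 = 1200.42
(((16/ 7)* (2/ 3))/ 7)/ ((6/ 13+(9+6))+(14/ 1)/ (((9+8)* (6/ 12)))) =7072/ 555807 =0.01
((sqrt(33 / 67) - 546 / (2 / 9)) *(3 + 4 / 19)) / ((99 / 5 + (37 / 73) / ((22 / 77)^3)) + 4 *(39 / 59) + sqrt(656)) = -196509503543666040 / 730540611884939 - 7242017209600 *sqrt(90651) / 48946220996290913 + 79979447921720 *sqrt(2211) / 48946220996290913 + 17793636283987200 *sqrt(41) / 730540611884939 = -113.00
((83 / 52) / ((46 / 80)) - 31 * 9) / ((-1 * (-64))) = -82591 / 19136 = -4.32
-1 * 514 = -514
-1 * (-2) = 2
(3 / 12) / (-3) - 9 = -109 / 12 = -9.08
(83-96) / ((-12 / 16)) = 52 / 3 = 17.33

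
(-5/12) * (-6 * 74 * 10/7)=1850/7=264.29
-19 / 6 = -3.17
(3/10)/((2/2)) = 3/10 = 0.30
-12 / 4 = -3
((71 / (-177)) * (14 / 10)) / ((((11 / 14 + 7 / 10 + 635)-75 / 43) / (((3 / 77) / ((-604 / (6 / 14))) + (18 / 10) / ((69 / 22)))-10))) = 1077415115167 / 129191560345320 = 0.01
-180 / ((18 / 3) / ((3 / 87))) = -30 / 29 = -1.03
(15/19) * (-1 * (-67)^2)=-67335/19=-3543.95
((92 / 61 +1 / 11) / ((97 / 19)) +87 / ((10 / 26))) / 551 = 2541908 / 6183265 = 0.41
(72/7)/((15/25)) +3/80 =9621/560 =17.18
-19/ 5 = -3.80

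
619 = 619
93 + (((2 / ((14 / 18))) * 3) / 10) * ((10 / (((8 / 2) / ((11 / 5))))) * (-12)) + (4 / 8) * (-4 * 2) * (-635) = 90373 / 35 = 2582.09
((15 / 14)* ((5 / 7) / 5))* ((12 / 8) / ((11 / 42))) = 135 / 154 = 0.88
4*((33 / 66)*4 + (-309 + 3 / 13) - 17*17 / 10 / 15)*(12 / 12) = -1203914 / 975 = -1234.78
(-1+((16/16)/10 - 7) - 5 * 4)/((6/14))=-651/10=-65.10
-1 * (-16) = 16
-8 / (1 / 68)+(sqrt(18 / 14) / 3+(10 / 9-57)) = -5399 / 9+sqrt(7) / 7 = -599.51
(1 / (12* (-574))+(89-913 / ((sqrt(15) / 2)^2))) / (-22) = 1773279 / 252560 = 7.02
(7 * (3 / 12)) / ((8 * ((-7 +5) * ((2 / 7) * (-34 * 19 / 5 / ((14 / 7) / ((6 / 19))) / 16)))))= 245 / 816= 0.30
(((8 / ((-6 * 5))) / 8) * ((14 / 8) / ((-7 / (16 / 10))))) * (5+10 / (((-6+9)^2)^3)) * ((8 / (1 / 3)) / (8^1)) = 731 / 3645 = 0.20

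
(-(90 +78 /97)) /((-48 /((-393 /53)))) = -144231 /10282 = -14.03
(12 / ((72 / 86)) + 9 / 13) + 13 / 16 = 9883 / 624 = 15.84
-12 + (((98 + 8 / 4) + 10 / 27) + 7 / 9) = 89.15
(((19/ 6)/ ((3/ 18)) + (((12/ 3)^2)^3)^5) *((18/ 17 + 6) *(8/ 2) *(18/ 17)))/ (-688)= -622577612487697377300/ 12427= -50098785908722730.93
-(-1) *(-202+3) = -199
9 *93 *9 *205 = 1544265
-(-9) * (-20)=-180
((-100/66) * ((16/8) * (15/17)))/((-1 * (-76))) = -125/3553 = -0.04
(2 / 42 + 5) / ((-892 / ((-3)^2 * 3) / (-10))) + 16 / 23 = 79831 / 35903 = 2.22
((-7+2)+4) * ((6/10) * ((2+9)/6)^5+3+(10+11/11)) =-342491/12960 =-26.43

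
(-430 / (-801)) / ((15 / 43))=3698 / 2403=1.54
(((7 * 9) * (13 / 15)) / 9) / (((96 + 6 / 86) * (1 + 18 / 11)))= 43043 / 1796985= 0.02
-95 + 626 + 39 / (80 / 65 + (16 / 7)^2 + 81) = 29606322 / 55709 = 531.45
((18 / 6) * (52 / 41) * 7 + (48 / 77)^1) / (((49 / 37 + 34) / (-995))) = -3168004380 / 4126199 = -767.78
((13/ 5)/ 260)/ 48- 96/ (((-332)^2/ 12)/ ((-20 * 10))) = 69126889/ 33067200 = 2.09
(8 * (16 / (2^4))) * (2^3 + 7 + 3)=144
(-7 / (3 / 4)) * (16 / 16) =-28 / 3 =-9.33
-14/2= -7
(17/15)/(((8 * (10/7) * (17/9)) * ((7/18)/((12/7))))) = 81/350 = 0.23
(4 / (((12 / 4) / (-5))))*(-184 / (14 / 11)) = 20240 / 21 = 963.81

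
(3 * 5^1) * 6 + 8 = 98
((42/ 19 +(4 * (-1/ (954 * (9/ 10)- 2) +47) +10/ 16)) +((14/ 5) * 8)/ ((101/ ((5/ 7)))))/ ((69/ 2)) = 12558044297/ 2268465252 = 5.54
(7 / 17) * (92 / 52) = 161 / 221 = 0.73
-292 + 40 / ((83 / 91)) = -20596 / 83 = -248.14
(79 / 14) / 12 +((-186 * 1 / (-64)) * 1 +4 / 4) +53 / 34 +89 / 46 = 2067883 / 262752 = 7.87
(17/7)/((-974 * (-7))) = 17/47726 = 0.00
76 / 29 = 2.62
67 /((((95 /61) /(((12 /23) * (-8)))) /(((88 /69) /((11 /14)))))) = -14647808 /50255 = -291.47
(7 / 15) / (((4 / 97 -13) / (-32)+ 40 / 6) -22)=-0.03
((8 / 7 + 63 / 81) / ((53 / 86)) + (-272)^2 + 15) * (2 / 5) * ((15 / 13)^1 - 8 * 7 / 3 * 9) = -9161450638 / 1855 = -4938787.41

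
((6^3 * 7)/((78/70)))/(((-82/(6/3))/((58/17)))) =-1023120/9061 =-112.91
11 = 11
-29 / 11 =-2.64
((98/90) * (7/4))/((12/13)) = 4459/2160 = 2.06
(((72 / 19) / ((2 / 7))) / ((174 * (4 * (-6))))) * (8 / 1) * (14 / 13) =-196 / 7163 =-0.03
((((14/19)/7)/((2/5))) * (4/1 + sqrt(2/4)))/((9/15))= 25 * sqrt(2)/114 + 100/57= 2.06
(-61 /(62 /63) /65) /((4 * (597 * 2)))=-1281 /6415760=-0.00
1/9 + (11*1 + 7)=163/9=18.11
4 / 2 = 2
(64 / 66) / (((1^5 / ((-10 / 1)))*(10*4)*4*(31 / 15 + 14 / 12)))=-20 / 1067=-0.02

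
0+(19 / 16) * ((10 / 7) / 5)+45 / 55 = 1.16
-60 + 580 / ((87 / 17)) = 160 / 3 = 53.33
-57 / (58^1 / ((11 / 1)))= -627 / 58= -10.81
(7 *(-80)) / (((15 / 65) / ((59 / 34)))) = -214760 / 51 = -4210.98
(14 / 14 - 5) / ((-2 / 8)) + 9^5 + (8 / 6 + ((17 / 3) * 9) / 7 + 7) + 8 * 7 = 1241869 / 21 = 59136.62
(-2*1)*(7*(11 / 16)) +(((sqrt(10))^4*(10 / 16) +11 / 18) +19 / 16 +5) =8593 / 144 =59.67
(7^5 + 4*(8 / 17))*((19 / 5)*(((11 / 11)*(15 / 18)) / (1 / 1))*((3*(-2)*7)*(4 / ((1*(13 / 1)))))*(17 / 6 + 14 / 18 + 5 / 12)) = -5510708035 / 1989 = -2770592.28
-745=-745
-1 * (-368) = 368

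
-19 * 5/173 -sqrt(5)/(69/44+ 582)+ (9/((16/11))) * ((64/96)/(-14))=-16349/19376 -44 * sqrt(5)/25677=-0.85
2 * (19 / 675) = 38 / 675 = 0.06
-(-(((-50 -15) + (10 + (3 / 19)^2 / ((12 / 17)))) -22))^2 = -12351432769 / 2085136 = -5923.56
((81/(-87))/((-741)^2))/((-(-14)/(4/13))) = -6/161002751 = -0.00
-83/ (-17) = 83/ 17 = 4.88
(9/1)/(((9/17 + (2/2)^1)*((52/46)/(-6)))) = -10557/338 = -31.23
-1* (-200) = 200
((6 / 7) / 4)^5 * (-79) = -19197 / 537824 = -0.04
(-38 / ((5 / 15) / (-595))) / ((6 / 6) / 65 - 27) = -2204475 / 877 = -2513.65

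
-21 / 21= -1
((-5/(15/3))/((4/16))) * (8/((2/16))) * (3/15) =-256/5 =-51.20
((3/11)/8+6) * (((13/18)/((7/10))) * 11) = 3835/56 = 68.48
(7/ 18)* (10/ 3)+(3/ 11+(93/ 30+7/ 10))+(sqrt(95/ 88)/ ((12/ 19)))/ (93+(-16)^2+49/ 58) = 551* sqrt(2090)/ 5356824+7973/ 1485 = 5.37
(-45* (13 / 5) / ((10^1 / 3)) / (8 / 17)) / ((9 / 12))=-1989 / 20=-99.45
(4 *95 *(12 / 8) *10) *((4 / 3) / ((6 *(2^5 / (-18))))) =-1425 / 2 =-712.50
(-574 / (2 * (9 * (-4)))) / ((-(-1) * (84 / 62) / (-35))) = -44485 / 216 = -205.95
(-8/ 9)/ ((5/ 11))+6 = 182/ 45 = 4.04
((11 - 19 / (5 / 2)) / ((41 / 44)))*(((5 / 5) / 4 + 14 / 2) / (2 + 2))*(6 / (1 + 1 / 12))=97614 / 2665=36.63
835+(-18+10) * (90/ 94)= 38885/ 47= 827.34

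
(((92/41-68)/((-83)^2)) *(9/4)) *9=-54594/282449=-0.19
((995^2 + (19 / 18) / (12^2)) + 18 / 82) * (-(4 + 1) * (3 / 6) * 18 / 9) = -526059804535 / 106272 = -4950126.13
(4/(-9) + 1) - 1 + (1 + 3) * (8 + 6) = 500/9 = 55.56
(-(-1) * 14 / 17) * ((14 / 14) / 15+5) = 1064 / 255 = 4.17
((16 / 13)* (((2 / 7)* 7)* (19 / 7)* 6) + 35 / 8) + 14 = 42561 / 728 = 58.46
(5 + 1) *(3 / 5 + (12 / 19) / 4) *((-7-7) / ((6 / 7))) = -7056 / 95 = -74.27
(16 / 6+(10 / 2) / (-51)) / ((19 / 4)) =524 / 969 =0.54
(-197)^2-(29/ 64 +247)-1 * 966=2406115/ 64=37595.55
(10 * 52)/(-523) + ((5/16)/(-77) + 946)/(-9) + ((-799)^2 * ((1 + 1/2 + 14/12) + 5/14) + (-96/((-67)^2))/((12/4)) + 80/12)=1930303.58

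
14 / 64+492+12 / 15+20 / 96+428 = 442189 / 480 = 921.23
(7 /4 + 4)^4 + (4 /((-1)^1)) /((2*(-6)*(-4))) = 839459 /768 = 1093.05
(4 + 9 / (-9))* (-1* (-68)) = 204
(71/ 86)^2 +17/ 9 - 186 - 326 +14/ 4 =-33676693/ 66564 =-505.93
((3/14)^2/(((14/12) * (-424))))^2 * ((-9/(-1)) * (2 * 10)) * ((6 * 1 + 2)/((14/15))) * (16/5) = 98415/2313332287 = 0.00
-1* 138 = -138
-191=-191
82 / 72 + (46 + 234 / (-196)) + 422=825455 / 1764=467.95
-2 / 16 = -1 / 8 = -0.12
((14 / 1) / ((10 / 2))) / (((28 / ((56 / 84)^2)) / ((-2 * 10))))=-8 / 9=-0.89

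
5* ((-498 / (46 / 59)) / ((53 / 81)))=-5949855 / 1219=-4880.93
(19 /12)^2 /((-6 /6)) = -361 /144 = -2.51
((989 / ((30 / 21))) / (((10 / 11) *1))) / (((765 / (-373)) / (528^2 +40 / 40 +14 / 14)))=-103515497.60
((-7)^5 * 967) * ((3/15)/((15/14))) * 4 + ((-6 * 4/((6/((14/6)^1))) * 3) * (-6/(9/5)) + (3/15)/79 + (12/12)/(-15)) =-23966642612/1975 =-12135008.92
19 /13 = 1.46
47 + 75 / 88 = 4211 / 88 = 47.85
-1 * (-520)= 520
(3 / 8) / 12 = 1 / 32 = 0.03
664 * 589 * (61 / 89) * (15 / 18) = 59642140 / 267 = 223378.80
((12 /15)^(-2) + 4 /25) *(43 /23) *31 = 918437 /9200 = 99.83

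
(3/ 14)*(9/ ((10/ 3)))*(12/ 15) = 81/ 175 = 0.46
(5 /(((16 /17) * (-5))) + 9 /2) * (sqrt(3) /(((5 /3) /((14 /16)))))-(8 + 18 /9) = -10 + 231 * sqrt(3) /128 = -6.87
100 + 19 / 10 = 1019 / 10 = 101.90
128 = 128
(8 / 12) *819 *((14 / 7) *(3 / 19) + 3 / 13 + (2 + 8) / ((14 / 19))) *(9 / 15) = 87876 / 19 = 4625.05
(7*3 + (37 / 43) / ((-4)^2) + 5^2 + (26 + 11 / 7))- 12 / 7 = 346323 / 4816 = 71.91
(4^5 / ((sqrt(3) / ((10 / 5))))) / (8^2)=18.48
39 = 39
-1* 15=-15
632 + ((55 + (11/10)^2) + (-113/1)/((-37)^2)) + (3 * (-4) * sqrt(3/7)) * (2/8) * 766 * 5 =94204649/136900-11490 * sqrt(21)/7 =-6833.84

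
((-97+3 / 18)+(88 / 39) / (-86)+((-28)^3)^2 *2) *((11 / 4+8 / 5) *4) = 18748615039317 / 1118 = 16769780893.84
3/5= 0.60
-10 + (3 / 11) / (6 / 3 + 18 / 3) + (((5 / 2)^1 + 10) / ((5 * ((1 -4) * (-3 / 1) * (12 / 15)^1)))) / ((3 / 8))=-9.04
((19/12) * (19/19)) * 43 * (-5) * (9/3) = -4085/4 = -1021.25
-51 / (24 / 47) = -799 / 8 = -99.88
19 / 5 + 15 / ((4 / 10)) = 413 / 10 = 41.30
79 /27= 2.93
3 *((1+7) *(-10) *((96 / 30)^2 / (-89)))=12288 / 445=27.61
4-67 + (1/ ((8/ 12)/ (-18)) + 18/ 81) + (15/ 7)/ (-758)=-4287383/ 47754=-89.78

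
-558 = -558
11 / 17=0.65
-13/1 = -13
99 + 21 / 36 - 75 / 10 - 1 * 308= -215.92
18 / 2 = 9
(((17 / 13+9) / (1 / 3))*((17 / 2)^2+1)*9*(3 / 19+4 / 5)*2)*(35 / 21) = 65092.26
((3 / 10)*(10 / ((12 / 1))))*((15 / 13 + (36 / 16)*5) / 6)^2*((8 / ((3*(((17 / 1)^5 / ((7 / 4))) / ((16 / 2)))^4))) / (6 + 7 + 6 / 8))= 44394490 / 22666218554873511957433728777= 0.00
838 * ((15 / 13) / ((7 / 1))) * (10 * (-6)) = -754200 / 91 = -8287.91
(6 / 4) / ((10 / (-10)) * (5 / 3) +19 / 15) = -3.75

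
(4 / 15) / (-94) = -0.00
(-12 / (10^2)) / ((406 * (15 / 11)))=-11 / 50750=-0.00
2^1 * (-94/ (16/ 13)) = -611/ 4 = -152.75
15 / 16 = 0.94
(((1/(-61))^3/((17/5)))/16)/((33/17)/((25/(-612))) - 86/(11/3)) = 0.00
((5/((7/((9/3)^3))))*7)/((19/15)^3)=455625/6859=66.43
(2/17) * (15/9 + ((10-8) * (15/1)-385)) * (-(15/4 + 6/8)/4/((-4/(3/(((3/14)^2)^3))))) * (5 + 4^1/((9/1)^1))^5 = -140907625615108240/81310473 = -1732957888.65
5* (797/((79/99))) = 394515/79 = 4993.86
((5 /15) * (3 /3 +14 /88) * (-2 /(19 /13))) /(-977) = 221 /408386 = 0.00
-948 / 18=-158 / 3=-52.67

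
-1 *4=-4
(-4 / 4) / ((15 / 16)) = -16 / 15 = -1.07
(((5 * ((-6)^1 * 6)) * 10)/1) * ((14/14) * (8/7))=-14400/7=-2057.14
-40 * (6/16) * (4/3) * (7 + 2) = -180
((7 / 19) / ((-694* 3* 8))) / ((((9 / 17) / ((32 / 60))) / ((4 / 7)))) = -34 / 2670165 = -0.00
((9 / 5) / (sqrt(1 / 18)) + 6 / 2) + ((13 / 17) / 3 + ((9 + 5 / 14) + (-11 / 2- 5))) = 754 / 357 + 27* sqrt(2) / 5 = 9.75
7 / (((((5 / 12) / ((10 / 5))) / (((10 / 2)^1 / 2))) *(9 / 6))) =56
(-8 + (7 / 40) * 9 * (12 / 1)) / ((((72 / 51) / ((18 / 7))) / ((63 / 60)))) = 16677 / 800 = 20.85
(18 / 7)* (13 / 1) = 234 / 7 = 33.43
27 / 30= 9 / 10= 0.90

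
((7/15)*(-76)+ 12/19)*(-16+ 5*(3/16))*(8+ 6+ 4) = 897243/95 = 9444.66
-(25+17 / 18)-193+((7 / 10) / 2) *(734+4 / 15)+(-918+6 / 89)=-17619671 / 20025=-879.88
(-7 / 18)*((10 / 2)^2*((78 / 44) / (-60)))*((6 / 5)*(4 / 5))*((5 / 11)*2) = 91 / 363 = 0.25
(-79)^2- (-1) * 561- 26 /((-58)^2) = 11440951 /1682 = 6801.99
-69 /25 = -2.76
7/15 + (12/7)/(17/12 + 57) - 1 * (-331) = 24399764/73605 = 331.50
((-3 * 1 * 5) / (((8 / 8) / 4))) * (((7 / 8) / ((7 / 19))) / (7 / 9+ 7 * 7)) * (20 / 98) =-12825 / 21952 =-0.58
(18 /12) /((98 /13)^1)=39 /196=0.20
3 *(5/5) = 3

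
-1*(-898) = 898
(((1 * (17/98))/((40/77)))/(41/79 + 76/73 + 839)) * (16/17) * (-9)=-570933/169662850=-0.00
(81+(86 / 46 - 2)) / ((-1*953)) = -1860 / 21919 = -0.08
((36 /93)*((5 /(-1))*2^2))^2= 57600 /961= 59.94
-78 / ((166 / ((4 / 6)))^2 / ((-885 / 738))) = 3835 / 2542041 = 0.00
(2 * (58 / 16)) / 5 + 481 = 9649 / 20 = 482.45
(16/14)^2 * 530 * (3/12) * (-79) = -669920/49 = -13671.84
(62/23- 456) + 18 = -10012/23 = -435.30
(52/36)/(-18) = -13/162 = -0.08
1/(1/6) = 6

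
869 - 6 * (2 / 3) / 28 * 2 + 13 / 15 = 91306 / 105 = 869.58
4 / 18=2 / 9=0.22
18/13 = 1.38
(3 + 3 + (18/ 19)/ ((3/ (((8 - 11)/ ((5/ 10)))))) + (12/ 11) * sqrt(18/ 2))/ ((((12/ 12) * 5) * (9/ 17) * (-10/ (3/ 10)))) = -4369/ 52250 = -0.08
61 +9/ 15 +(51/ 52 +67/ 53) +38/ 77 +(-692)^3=-351607509334349/ 1061060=-331373823.66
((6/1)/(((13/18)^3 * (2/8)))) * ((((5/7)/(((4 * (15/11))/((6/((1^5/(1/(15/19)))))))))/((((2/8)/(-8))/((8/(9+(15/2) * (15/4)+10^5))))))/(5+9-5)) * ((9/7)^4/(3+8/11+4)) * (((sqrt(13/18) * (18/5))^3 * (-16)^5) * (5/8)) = 566731881599584960512 * sqrt(26)/24152218683604375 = 119648.51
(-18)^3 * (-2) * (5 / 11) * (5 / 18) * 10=162000 / 11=14727.27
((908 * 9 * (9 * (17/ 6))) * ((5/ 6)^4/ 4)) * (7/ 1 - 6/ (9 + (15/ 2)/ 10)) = 200185625/ 1248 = 160405.15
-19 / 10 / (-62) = 19 / 620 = 0.03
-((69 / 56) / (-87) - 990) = 1607783 / 1624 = 990.01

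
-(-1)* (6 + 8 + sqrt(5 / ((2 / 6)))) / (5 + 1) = sqrt(15) / 6 + 7 / 3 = 2.98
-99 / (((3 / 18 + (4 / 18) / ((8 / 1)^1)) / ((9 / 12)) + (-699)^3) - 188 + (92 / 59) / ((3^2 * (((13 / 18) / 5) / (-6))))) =2050191 / 7072792275154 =0.00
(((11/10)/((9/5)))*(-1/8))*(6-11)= 55/144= 0.38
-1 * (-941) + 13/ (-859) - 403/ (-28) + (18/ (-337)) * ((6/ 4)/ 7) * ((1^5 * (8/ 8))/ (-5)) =955.38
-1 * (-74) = 74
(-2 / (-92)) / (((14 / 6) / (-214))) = -321 / 161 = -1.99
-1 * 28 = -28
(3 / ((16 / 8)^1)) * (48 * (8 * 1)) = 576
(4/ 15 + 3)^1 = 49/ 15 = 3.27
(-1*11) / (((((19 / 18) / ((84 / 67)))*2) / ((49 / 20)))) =-16.00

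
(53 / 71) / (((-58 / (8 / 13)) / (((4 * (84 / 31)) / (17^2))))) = -71232 / 239805553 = -0.00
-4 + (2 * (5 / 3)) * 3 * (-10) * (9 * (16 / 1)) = -14404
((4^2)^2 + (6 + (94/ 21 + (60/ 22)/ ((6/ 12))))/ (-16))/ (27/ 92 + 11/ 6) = 5419352/ 45199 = 119.90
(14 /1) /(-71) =-14 /71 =-0.20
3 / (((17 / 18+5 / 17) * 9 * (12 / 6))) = 0.13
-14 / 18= -7 / 9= -0.78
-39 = -39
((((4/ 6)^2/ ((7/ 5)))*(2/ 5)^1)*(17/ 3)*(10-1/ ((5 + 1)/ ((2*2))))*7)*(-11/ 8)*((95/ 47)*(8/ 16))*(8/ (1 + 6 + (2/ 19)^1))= -7560784/ 102789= -73.56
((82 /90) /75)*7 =287 /3375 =0.09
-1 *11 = -11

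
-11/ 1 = -11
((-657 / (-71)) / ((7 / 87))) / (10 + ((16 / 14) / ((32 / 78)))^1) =114318 / 12709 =9.00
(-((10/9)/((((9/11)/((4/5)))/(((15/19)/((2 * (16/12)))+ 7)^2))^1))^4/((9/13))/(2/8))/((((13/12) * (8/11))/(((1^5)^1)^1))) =-368481590320066152840412230971/4491796683643936118784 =-82034343.11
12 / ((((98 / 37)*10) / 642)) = 71262 / 245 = 290.87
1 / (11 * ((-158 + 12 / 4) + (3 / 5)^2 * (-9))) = -0.00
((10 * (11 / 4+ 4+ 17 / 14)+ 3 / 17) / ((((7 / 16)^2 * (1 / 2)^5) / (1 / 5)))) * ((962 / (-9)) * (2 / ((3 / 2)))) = -299419467776 / 787185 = -380367.34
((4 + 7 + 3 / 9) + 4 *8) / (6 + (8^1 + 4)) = 65 / 27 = 2.41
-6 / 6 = -1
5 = 5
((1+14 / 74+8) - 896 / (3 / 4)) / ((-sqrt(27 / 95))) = 131588 * sqrt(285) / 999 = 2223.68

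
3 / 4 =0.75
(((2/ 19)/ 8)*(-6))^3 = -27/ 54872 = -0.00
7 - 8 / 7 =5.86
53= 53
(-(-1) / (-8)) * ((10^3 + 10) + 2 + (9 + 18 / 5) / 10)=-50663 / 400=-126.66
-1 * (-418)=418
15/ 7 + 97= 694/ 7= 99.14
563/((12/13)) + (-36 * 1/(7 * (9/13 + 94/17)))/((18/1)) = 70440071/115500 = 609.87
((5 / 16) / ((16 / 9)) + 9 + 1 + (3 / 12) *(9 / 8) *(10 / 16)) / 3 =1325 / 384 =3.45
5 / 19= 0.26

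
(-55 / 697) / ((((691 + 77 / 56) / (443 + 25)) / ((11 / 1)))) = -2265120 / 3860683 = -0.59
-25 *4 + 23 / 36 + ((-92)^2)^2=2579011079 / 36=71639196.64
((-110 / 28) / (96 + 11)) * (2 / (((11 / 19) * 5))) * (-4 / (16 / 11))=209 / 2996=0.07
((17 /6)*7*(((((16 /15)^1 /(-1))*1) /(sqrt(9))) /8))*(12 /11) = -476 /495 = -0.96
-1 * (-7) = 7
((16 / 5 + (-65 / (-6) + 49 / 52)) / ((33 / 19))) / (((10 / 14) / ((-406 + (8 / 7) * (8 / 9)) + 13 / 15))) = -28252168883 / 5791500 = -4878.21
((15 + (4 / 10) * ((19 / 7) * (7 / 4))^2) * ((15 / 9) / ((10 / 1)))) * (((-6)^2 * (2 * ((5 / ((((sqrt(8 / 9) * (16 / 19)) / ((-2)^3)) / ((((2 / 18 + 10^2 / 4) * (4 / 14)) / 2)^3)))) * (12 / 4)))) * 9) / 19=-1386624017 * sqrt(2) / 2058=-952858.35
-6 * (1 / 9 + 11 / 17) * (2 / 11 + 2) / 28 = -464 / 1309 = -0.35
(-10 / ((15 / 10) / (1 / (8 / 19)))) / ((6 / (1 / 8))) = -0.33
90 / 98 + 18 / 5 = 1107 / 245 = 4.52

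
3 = 3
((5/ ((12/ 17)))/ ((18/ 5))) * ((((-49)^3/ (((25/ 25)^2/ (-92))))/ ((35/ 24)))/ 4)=32857685/ 9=3650853.89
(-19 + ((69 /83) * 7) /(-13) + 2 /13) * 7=-145726 /1079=-135.06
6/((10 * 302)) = 3/1510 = 0.00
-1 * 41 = -41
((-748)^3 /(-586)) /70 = 104627248 /10255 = 10202.56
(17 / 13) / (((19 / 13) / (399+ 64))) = 7871 / 19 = 414.26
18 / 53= 0.34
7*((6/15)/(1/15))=42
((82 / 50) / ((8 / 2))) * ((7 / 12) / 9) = 287 / 10800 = 0.03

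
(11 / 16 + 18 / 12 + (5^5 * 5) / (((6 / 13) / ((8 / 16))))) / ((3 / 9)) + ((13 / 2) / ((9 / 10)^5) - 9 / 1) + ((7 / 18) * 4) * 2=47988348917 / 944784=50792.93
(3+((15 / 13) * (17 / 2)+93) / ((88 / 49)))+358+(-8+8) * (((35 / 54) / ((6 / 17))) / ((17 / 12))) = 86995 / 208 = 418.25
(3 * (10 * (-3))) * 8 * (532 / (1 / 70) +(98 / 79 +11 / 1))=-2118907440 / 79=-26821613.16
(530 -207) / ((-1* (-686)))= 323 / 686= 0.47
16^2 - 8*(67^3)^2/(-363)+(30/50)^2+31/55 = 18091678765382/9075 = 1993573417.67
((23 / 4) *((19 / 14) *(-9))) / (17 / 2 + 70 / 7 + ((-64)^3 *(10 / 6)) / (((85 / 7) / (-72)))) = -66861 / 2466268364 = -0.00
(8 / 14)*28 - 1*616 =-600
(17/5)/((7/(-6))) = -102/35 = -2.91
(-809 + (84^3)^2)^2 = 123410306448875921071249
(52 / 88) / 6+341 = 45025 / 132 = 341.10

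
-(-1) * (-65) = -65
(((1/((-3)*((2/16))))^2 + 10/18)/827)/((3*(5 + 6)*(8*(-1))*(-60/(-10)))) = -23/3929904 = -0.00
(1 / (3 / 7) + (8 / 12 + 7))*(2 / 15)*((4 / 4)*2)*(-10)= -80 / 3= -26.67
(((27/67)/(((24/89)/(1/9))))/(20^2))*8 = 89/26800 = 0.00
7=7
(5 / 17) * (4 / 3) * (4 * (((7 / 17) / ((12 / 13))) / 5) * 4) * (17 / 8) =182 / 153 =1.19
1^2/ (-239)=-1/ 239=-0.00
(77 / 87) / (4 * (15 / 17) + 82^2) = 1309 / 9950016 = 0.00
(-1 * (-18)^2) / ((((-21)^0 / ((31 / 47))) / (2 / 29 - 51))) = 14834988 / 1363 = 10884.07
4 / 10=0.40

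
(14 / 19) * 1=0.74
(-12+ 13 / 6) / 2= -59 / 12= -4.92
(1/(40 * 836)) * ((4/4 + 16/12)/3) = 7/300960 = 0.00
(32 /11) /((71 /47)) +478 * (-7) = -2611722 /781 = -3344.07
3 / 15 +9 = 46 / 5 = 9.20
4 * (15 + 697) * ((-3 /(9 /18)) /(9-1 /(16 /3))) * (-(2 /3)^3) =729088 /1269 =574.54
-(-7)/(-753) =-7/753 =-0.01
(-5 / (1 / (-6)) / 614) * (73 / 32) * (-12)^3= -59130 / 307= -192.61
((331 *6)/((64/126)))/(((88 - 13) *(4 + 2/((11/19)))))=229383/32800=6.99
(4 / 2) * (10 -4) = 12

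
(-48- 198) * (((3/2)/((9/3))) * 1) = -123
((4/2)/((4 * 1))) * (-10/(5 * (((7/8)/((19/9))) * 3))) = -152/189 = -0.80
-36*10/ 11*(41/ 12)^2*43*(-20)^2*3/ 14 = -108424500/ 77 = -1408110.39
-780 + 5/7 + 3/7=-778.86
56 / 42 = 4 / 3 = 1.33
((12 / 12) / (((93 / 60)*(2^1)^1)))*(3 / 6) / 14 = 5 / 434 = 0.01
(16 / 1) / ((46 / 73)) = 25.39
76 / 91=0.84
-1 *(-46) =46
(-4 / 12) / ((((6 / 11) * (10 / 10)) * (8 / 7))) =-77 / 144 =-0.53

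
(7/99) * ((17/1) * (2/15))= 238/1485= 0.16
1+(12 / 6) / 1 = 3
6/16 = 3/8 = 0.38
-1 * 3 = -3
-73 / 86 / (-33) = 73 / 2838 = 0.03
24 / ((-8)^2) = 3 / 8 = 0.38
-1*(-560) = 560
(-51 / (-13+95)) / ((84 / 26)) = -221 / 1148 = -0.19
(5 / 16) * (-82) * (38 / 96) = -3895 / 384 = -10.14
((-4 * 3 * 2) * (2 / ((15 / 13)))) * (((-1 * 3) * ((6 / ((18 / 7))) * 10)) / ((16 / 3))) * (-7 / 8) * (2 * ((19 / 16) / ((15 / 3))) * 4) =-907.72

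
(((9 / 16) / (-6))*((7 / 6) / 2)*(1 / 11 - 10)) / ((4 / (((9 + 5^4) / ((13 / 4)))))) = 241871 / 9152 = 26.43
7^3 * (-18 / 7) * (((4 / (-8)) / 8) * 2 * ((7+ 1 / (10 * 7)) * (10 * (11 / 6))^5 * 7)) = 2421703755625 / 216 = 11211591461.23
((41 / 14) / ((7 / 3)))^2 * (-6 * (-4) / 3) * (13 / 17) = 393354 / 40817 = 9.64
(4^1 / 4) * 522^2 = 272484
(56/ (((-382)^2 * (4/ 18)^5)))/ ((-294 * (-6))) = 6561/ 16343488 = 0.00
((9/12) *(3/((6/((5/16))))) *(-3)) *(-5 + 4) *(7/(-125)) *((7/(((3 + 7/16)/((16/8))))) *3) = -1323/5500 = -0.24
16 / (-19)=-16 / 19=-0.84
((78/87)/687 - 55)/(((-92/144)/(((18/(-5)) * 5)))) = -236679624/152743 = -1549.53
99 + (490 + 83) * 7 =4110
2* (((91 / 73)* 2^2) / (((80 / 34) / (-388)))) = -600236 / 365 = -1644.48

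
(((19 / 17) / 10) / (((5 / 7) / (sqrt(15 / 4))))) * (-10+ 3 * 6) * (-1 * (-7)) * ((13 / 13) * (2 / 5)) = 3724 * sqrt(15) / 2125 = 6.79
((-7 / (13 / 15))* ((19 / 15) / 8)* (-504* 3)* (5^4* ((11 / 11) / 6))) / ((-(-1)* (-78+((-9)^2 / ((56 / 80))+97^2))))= 36658125 / 1719302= 21.32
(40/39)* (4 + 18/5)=304/39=7.79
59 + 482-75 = 466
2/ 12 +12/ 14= 1.02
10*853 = 8530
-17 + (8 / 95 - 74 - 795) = -84162 / 95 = -885.92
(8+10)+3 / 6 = 37 / 2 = 18.50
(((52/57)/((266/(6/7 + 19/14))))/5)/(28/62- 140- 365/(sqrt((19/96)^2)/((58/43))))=-41323/71475299910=-0.00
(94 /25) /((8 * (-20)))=-47 /2000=-0.02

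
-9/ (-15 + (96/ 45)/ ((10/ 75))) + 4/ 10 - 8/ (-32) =-167/ 20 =-8.35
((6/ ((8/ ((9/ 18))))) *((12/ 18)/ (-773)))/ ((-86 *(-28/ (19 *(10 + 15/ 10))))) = -437/ 14891072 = -0.00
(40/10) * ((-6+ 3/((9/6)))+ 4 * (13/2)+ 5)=108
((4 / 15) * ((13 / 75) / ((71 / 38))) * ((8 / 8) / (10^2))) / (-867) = -494 / 1731290625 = -0.00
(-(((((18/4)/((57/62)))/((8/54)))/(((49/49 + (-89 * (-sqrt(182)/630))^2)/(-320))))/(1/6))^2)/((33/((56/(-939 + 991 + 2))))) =-403603607215872000000/68482795136459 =-5893503.71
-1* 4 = -4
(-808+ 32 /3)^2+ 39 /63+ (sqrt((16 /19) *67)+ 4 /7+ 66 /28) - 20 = 4 *sqrt(1273) /19+ 80101223 /126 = 635731.50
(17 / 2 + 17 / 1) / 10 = 51 / 20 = 2.55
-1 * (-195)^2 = -38025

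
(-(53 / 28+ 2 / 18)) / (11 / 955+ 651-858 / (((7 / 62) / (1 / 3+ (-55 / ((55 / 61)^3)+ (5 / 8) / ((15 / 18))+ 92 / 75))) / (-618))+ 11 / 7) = 0.00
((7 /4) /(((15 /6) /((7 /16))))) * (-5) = -49 /32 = -1.53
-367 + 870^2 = 756533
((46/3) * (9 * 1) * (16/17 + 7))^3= 6466042647000/4913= 1316108822.92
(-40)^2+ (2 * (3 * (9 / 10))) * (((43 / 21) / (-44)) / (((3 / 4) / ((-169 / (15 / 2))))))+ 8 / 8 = 3096459 / 1925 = 1608.55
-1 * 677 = -677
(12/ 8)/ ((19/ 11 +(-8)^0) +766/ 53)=1749/ 20032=0.09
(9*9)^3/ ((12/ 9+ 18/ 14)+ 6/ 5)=139155.37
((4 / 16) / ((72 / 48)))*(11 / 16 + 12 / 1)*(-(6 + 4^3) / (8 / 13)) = -92365 / 384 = -240.53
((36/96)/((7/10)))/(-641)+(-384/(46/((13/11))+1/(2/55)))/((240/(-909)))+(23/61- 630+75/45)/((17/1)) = -7253129949539/482145828780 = -15.04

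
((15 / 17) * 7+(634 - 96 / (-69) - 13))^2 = 60402892900 / 152881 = 395097.45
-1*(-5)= 5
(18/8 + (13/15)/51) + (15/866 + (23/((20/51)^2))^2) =237115560122921/10599840000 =22369.73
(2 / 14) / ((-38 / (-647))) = 647 / 266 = 2.43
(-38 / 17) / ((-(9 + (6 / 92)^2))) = 80408 / 323901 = 0.25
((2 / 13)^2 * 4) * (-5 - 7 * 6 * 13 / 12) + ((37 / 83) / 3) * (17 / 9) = -1704427 / 378729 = -4.50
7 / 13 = 0.54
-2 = -2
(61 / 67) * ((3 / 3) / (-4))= -61 / 268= -0.23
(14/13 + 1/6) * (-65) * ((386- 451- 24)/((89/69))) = 11155/2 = 5577.50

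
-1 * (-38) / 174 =19 / 87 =0.22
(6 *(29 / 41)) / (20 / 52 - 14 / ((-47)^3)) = 78282542 / 7097059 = 11.03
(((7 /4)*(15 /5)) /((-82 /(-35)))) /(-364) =-105 /17056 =-0.01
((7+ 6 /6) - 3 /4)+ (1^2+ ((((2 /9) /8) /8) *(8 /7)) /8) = 16633 /2016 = 8.25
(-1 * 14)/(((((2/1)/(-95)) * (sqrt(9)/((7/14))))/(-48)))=-5320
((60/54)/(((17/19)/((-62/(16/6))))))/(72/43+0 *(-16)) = -126635/7344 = -17.24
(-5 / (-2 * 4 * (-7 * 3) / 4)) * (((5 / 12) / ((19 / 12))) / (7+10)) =-0.00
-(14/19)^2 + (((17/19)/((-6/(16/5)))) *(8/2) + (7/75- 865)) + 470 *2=1966772/27075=72.64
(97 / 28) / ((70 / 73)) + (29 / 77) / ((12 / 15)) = 4.08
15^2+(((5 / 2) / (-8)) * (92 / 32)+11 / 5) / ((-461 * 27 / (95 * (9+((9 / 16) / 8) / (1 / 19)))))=224.90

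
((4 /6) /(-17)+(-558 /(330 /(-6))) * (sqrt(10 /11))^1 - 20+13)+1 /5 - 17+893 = 558 * sqrt(110) /605+221636 /255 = 878.83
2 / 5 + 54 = 272 / 5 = 54.40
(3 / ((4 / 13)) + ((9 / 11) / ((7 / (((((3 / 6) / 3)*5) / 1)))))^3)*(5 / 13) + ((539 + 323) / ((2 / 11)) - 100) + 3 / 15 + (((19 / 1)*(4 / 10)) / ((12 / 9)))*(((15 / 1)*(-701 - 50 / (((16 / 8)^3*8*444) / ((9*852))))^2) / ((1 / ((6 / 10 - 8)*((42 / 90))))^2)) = 3954282698981778685219 / 7596709120000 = 520525748.26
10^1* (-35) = -350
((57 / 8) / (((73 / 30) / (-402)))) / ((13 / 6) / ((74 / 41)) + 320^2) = -569430 / 49537727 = -0.01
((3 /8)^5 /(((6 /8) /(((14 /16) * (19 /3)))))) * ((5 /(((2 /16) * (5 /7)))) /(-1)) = -25137 /8192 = -3.07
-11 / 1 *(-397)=4367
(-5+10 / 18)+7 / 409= -4.43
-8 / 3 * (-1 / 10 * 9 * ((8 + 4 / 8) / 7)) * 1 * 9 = 26.23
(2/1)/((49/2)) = 4/49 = 0.08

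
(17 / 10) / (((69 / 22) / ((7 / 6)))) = 1309 / 2070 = 0.63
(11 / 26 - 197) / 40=-5111 / 1040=-4.91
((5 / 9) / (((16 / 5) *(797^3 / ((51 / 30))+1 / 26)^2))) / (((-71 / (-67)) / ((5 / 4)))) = 409043375 / 177140336461706335559996016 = 0.00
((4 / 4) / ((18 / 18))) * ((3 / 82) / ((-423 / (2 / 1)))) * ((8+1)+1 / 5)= -46 / 28905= -0.00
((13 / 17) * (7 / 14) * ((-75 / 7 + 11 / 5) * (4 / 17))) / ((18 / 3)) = -3874 / 30345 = -0.13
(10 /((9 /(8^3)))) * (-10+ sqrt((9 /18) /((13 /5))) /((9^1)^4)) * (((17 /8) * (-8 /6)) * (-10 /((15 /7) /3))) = -6092800 /27+ 304640 * sqrt(130) /2302911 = -225657.75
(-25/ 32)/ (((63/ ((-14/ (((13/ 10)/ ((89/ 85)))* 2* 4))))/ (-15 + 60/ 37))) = -122375/ 523328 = -0.23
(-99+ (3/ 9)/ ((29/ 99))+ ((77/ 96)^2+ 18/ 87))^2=672249309028441/ 71430045696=9411.30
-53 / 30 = -1.77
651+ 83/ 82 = 53465/ 82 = 652.01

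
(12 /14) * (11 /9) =22 /21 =1.05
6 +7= 13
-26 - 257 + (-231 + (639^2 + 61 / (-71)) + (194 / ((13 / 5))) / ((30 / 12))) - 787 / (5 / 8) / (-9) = 16945278928 / 41535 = 407975.90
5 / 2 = 2.50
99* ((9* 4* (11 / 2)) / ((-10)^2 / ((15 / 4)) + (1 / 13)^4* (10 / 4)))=3359116332 / 4569775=735.07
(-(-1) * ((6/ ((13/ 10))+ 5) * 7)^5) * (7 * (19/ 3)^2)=1296120880126953125/ 3341637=387870040979.00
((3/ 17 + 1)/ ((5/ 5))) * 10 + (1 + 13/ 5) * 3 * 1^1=22.56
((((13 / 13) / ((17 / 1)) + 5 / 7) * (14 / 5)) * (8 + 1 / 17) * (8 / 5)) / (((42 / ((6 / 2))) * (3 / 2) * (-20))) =-50416 / 758625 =-0.07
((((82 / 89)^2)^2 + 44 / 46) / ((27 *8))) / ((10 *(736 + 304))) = 413711 / 554139472512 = 0.00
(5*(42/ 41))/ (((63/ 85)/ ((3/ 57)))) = 850/ 2337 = 0.36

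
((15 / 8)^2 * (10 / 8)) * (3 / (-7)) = -3375 / 1792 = -1.88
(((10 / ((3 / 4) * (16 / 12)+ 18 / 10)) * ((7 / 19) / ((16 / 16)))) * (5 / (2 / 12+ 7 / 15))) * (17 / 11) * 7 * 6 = 2677500 / 3971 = 674.26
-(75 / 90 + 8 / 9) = -31 / 18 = -1.72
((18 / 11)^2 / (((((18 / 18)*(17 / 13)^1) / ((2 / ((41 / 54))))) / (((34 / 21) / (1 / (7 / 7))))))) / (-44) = -75816 / 381997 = -0.20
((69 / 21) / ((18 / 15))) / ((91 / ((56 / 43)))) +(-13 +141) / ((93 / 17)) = 8528948 / 363909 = 23.44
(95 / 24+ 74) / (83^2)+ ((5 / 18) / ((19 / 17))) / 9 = 3302083 / 84817368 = 0.04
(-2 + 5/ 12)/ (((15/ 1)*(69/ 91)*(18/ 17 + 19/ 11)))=-323323/ 6470820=-0.05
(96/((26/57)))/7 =2736/91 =30.07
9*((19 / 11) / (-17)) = -171 / 187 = -0.91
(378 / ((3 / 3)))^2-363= 142521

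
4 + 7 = 11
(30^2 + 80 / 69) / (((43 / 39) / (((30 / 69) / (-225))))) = -323336 / 204723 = -1.58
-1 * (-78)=78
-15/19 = -0.79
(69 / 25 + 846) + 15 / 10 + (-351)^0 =42563 / 50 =851.26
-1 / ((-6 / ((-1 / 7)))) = -0.02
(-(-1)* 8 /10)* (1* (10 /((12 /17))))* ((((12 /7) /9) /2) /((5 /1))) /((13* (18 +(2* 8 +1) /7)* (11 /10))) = 136 /184041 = 0.00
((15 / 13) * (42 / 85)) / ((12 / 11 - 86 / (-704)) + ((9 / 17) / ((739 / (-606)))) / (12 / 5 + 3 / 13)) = 622746432 / 1144758407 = 0.54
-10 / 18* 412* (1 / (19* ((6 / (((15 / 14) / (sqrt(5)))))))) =-515* sqrt(5) / 1197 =-0.96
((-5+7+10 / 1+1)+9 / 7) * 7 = 100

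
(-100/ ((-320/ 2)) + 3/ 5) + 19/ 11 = 1299/ 440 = 2.95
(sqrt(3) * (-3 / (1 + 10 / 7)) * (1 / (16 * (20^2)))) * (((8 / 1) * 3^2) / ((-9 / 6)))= 63 * sqrt(3) / 6800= 0.02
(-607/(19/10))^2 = 36844900/361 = 102063.43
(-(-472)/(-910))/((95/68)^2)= -1091264/4106375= -0.27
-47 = -47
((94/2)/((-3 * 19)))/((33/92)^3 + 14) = -36598336/623441433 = -0.06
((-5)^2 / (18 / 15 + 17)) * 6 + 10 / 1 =1660 / 91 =18.24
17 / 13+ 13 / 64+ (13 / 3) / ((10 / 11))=78343 / 12480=6.28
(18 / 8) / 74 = 9 / 296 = 0.03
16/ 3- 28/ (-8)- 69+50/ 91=-32551/ 546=-59.62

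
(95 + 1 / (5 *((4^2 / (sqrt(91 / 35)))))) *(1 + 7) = sqrt(65) / 50 + 760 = 760.16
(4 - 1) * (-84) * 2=-504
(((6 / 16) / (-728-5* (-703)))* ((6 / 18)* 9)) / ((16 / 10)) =15 / 59456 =0.00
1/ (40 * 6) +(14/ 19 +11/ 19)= 6019/ 4560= 1.32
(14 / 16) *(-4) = -7 / 2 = -3.50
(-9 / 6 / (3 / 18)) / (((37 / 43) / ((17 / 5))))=-6579 / 185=-35.56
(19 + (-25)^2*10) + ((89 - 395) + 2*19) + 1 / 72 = 432073 / 72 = 6001.01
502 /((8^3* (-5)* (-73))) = 251 /93440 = 0.00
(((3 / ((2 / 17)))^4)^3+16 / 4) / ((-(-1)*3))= 309629344375621431985 / 12288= 25197700551401483.72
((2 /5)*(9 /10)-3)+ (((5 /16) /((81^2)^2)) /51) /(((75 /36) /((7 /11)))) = -2125130522293 /804973682700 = -2.64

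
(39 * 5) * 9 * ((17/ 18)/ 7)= 236.79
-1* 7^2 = -49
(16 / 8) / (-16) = -1 / 8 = -0.12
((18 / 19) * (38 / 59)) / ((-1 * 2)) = -18 / 59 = -0.31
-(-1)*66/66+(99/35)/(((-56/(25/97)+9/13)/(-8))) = 544217/492737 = 1.10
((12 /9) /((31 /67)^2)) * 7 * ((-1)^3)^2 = 125692 /2883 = 43.60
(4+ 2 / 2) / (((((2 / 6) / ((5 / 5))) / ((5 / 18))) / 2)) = 25 / 3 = 8.33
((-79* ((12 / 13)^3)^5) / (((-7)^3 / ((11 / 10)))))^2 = 44814333626336991679294107756911394816 / 7705996686994309366095287388034384545025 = 0.01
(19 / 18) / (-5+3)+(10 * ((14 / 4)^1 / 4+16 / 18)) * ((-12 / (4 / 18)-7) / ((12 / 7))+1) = -263753 / 432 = -610.54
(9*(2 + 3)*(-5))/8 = -225/8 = -28.12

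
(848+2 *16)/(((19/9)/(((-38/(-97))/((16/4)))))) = 3960/97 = 40.82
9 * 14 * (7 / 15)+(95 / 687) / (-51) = 58.80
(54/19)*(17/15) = 306/95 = 3.22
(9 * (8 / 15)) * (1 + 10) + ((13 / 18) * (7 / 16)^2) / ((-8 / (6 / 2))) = 3240847 / 61440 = 52.75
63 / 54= 7 / 6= 1.17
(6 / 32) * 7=21 / 16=1.31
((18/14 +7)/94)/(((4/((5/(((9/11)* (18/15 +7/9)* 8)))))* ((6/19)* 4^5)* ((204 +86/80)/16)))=757625/368934978048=0.00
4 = 4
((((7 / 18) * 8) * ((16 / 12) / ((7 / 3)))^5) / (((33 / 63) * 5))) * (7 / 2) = 2048 / 8085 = 0.25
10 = 10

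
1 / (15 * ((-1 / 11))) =-11 / 15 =-0.73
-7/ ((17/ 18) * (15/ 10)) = -84/ 17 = -4.94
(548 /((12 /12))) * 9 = 4932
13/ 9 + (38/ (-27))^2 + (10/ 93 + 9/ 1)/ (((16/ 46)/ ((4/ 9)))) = 680801/ 45198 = 15.06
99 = 99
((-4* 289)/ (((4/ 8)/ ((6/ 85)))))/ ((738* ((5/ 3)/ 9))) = -1224/ 1025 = -1.19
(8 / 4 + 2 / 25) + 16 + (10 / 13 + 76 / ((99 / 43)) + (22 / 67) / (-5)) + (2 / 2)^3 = 113808613 / 2155725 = 52.79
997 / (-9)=-997 / 9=-110.78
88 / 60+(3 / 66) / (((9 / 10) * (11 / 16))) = 8386 / 5445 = 1.54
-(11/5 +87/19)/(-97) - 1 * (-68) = 627264/9215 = 68.07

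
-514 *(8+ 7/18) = -38807/9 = -4311.89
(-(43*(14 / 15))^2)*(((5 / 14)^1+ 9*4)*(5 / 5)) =-13175974 / 225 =-58559.88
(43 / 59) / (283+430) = 43 / 42067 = 0.00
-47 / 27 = -1.74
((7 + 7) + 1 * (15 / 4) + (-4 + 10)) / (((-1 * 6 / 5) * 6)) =-475 / 144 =-3.30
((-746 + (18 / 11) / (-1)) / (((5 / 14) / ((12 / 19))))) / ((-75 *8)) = 57568 / 26125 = 2.20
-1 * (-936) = 936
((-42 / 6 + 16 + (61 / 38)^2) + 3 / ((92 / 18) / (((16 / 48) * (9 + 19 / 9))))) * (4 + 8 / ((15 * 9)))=55.82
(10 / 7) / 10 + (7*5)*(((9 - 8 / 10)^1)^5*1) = 5676954474 / 4375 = 1297589.59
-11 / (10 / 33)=-363 / 10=-36.30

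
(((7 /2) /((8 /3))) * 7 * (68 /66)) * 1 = 9.47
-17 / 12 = -1.42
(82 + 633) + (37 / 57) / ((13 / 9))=176716 / 247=715.45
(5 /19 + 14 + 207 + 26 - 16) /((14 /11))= 24167 /133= 181.71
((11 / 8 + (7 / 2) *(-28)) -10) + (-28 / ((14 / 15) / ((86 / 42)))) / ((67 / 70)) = -91551 / 536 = -170.80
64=64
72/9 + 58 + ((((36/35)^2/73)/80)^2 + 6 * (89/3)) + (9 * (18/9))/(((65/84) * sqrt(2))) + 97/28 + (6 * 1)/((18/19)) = 270.25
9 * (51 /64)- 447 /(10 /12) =-529.23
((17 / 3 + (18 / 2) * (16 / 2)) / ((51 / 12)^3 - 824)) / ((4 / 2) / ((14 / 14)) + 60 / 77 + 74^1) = -143528 / 106023591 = -0.00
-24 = -24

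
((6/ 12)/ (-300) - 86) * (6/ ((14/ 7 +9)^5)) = -4691/ 1464100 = -0.00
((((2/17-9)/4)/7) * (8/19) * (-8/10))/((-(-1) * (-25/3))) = -3624/282625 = -0.01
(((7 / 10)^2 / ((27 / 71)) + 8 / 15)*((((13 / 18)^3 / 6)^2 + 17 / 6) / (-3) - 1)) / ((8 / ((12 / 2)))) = -2.66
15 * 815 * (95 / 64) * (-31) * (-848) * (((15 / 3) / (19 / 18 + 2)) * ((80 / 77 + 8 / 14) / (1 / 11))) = 1064741631750 / 77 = 13827813399.35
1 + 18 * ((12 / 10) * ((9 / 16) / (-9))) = -7 / 20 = -0.35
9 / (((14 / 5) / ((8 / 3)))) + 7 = 109 / 7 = 15.57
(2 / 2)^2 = 1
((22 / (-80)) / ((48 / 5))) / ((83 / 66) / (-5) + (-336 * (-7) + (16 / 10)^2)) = -3025 / 248614976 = -0.00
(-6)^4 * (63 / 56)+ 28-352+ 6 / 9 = 3404 / 3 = 1134.67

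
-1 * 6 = -6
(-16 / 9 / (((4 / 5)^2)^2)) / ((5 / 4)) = -125 / 36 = -3.47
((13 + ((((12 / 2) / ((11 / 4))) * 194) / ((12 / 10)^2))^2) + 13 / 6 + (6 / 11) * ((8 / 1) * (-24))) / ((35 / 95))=510244829 / 2178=234272.19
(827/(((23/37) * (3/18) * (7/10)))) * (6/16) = 1376955/322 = 4276.26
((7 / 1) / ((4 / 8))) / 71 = 14 / 71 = 0.20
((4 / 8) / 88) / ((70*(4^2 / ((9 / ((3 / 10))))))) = 0.00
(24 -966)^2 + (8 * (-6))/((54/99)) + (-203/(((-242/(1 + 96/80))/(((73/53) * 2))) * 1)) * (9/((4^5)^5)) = 2912038260142873992366331/3281998228446248960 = 887276.00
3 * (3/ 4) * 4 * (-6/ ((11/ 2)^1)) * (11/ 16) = -27/ 4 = -6.75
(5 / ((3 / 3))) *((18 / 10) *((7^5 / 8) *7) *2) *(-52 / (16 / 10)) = -68824665 / 8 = -8603083.12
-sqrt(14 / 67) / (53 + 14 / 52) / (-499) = 26*sqrt(938) / 46304705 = 0.00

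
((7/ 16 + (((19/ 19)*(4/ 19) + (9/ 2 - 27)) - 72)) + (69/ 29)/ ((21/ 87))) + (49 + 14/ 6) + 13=-125519/ 6384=-19.66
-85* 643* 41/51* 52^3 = -18534243520/3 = -6178081173.33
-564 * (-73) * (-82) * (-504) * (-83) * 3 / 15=-141229182528 / 5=-28245836505.60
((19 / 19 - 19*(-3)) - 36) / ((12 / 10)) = 55 / 3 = 18.33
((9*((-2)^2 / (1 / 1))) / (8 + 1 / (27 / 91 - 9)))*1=28512 / 6245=4.57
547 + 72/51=9323/17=548.41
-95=-95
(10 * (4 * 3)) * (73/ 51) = 2920/ 17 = 171.76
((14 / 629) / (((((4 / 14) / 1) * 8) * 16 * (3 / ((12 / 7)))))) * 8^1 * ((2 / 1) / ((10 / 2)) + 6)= 56 / 3145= 0.02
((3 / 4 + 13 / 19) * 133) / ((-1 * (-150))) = 763 / 600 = 1.27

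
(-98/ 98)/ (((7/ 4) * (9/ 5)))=-0.32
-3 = -3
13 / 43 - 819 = -35204 / 43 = -818.70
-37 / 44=-0.84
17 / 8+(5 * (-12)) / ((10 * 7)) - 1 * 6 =-265 / 56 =-4.73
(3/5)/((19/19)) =3/5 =0.60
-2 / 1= -2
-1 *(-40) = 40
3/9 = 1/3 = 0.33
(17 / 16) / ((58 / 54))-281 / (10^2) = -21121 / 11600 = -1.82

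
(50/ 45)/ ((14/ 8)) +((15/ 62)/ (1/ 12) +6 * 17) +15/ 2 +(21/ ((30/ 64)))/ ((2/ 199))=89264563/ 19530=4570.64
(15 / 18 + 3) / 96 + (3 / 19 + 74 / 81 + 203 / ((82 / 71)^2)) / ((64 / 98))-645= -135861251617 / 331143552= -410.28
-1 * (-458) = 458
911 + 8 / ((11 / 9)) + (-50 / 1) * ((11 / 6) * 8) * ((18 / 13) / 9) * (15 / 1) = -110791 / 143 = -774.76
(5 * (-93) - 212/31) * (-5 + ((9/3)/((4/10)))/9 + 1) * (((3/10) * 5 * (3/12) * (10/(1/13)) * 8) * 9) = 162579105/31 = 5244487.26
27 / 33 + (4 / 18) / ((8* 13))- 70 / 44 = -3967 / 5148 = -0.77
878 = 878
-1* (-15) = 15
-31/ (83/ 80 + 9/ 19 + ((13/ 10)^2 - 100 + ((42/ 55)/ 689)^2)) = 87310686320/ 272631320461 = 0.32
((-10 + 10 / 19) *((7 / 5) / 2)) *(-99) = 12474 / 19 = 656.53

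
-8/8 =-1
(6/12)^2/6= 0.04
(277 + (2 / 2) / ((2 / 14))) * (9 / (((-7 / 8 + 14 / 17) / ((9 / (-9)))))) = 347616 / 7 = 49659.43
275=275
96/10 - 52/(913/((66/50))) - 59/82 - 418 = -69624477/170150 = -409.19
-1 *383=-383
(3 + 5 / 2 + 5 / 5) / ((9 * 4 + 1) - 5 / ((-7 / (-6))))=0.20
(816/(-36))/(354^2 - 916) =-17/93300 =-0.00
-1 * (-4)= 4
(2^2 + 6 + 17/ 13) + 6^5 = 7787.31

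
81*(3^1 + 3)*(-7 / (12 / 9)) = -5103 / 2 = -2551.50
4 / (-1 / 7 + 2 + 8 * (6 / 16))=14 / 17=0.82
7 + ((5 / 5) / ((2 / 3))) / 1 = 17 / 2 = 8.50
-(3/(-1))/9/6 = 1/18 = 0.06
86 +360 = 446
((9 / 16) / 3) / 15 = 0.01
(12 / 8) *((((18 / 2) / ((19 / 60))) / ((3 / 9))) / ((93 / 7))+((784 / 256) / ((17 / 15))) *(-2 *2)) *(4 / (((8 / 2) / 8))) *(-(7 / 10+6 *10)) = 64053675 / 20026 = 3198.53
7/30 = 0.23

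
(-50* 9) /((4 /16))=-1800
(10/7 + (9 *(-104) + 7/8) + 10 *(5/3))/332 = -154061/55776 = -2.76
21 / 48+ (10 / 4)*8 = 327 / 16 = 20.44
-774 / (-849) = 258 / 283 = 0.91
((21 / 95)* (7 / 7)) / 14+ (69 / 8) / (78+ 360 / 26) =33181 / 302480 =0.11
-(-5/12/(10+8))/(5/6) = 1/36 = 0.03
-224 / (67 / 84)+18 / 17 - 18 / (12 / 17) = -695421 / 2278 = -305.28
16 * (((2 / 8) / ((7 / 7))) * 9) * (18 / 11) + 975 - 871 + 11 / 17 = 163.56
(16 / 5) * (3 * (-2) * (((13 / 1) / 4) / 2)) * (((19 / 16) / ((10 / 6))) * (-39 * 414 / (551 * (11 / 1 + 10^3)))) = 314847 / 488650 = 0.64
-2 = -2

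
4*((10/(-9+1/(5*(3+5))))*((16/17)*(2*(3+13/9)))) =-37.29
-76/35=-2.17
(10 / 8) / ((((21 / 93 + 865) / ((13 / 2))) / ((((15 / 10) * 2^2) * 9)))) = 54405 / 107288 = 0.51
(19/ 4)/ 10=19/ 40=0.48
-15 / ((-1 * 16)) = 15 / 16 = 0.94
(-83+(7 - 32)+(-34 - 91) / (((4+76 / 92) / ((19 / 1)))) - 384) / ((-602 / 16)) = 873896 / 33411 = 26.16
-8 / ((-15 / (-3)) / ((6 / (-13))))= 48 / 65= 0.74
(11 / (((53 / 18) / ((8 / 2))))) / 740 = 198 / 9805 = 0.02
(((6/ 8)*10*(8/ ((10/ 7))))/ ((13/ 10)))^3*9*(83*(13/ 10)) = 5534373600/ 169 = 32747772.78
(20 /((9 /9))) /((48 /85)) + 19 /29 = 36.07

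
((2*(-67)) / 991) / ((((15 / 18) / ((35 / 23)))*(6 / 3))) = -2814 / 22793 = -0.12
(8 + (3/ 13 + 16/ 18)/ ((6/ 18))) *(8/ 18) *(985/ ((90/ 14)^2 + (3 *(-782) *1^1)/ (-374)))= 235195345/ 2251314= 104.47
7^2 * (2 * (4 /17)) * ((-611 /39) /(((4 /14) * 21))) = -9212 /153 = -60.21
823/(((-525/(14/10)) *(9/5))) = -823/675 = -1.22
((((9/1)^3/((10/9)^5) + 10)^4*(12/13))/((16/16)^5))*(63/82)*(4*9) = 6402633571949710182759309544866981/6662500000000000000000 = 960995658078.76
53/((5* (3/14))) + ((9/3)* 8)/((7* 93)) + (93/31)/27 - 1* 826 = -7581403/9765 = -776.39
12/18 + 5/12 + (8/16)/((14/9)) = 1.40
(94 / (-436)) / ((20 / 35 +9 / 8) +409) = -1316 / 2506891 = -0.00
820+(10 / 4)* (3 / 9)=4925 / 6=820.83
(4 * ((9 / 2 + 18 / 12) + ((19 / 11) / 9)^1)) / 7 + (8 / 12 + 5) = 6379 / 693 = 9.20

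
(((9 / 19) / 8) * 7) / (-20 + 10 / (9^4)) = -413343 / 19943920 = -0.02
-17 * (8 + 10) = -306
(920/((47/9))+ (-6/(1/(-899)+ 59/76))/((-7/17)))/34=566232776/98744415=5.73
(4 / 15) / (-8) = -1 / 30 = -0.03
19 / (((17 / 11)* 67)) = 209 / 1139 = 0.18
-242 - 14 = -256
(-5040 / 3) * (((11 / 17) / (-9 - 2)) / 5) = 19.76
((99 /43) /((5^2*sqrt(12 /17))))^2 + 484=2237345539 /4622500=484.01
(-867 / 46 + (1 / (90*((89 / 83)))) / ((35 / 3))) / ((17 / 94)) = -1903907302 / 18269475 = -104.21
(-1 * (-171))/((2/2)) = 171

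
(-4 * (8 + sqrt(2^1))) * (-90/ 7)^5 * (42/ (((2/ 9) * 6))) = 106288200000 * sqrt(2)/ 2401 + 850305600000/ 2401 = 416751276.12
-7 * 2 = -14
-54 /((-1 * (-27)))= -2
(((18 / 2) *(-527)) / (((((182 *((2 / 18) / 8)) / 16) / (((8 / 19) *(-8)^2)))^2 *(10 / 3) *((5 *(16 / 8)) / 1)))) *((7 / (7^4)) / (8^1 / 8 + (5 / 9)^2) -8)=44981951608626610176 / 1358626198475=33108408.82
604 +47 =651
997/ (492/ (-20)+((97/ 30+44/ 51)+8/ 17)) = -29910/ 601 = -49.77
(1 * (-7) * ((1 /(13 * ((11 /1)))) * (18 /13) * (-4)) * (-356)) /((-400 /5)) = 11214 /9295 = 1.21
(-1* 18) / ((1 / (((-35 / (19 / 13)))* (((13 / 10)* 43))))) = 457821 / 19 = 24095.84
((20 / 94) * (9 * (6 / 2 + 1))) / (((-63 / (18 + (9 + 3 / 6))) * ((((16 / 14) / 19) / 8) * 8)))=-5225 / 94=-55.59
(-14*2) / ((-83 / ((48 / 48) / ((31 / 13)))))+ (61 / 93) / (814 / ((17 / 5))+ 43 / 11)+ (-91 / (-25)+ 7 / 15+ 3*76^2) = 152186789932109 / 8780555475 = 17332.25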